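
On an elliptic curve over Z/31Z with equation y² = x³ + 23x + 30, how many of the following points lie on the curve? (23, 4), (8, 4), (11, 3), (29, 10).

(23, 4): 4² ≡ 16, rhs ≡ 16 → on.
(8, 4): 4² ≡ 16, rhs ≡ 13 → off.
(11, 3): 3² ≡ 9, rhs ≡ 2 → off.
(29, 10): 10² ≡ 7, rhs ≡ 7 → on.

2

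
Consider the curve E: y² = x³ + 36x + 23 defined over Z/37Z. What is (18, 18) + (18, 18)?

tangent at (18, 18): λ = (3·18² + 36)/(2·18) ≡ 9/36. 36⁻¹ ≡ 36 (mod 37), so λ ≡ 9·36 ≡ 28.
  x = λ² - 18 - 18 = 784 - 36 ≡ 8; y = λ·(18 - 8) - 18 ≡ 3. → (8, 3)

(8, 3)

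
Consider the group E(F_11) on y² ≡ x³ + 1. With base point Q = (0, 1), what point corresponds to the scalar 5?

Repeated addition: build up to 5Q.
2Q: tangent at (0, 1): λ = (3·0² + 0)/(2·1) ≡ 0/2. 2⁻¹ ≡ 6 (mod 11) since 2·6 = 12 ≡ 1, so λ ≡ 0·6 ≡ 0.
  x = λ² - 0 - 0 = 0 - 0 ≡ 0; y = λ·(0 - 0) - 1 ≡ 10. → (0, 10)
3Q: (0, 10) + (0, 1): same x and y₁ ≡ -y₂, so the sum is O.
4Q: O + (0, 1) = (0, 1) (identity).
5Q: tangent at (0, 1): λ = (3·0² + 0)/(2·1) ≡ 0/2. 2⁻¹ ≡ 6 (mod 11), so λ ≡ 0·6 ≡ 0.
  x = λ² - 0 - 0 = 0 - 0 ≡ 0; y = λ·(0 - 0) - 1 ≡ 10. → (0, 10)

(0, 10)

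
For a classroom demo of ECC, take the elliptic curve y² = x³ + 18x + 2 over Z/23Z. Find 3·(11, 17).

Write P = (11, 17).
Repeated addition: build up to 3P.
2P: tangent at (11, 17): λ = (3·11² + 18)/(2·17) ≡ 13/11. 11⁻¹ ≡ 21 (mod 23), so λ ≡ 13·21 ≡ 20.
  x = λ² - 11 - 11 = 400 - 22 ≡ 10; y = λ·(11 - 10) - 17 ≡ 3. → (10, 3)
3P: (10, 3) + (11, 17). λ = (17 - 3)/(11 - 10) ≡ 14/1 mod 23. 1⁻¹ ≡ 1 (mod 23), so λ ≡ 14.
  x = λ² - 10 - 11 = 196 - 21 ≡ 14; y = λ·(10 - 14) - 3 ≡ 10. → (14, 10)

(14, 10)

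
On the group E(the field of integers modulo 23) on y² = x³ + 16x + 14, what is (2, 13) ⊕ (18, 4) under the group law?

(7, 20)

(2, 13) + (18, 4). λ = (4 - 13)/(18 - 2) ≡ 14/16 mod 23. 16⁻¹ ≡ 13 (mod 23), so λ ≡ 21.
  x = λ² - 2 - 18 = 441 - 20 ≡ 7; y = λ·(2 - 7) - 13 ≡ 20. → (7, 20)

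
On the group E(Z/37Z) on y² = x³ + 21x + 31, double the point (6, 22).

tangent at (6, 22): λ = (3·6² + 21)/(2·22) ≡ 18/7. 7⁻¹ ≡ 16 (mod 37), so λ ≡ 18·16 ≡ 29.
  x = λ² - 6 - 6 = 841 - 12 ≡ 15; y = λ·(6 - 15) - 22 ≡ 13. → (15, 13)

(15, 13)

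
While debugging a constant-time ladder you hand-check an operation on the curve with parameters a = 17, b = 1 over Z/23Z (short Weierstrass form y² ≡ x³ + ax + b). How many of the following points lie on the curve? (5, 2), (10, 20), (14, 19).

(5, 2): 2² ≡ 4, rhs ≡ 4 → on.
(10, 20): 20² ≡ 9, rhs ≡ 21 → off.
(14, 19): 19² ≡ 16, rhs ≡ 16 → on.

2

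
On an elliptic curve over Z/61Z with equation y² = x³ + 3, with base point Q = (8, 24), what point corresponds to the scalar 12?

Double-and-add on 12 = (1100)₂. Start with Q = (8, 24) for the leading 1-bit.
double: tangent at (8, 24): λ = (3·8² + 0)/(2·24) ≡ 9/48. 48⁻¹ ≡ 14 (mod 61), so λ ≡ 9·14 ≡ 4.
  x = λ² - 8 - 8 = 16 - 16 ≡ 0; y = λ·(8 - 0) - 24 ≡ 8. → (0, 8)
add Q: (0, 8) + (8, 24). λ = (24 - 8)/(8 - 0) ≡ 16/8 mod 61. 8⁻¹ ≡ 23 (mod 61) since 8·23 = 184 ≡ 1, so λ ≡ 2.
  x = λ² - 0 - 8 = 4 - 8 ≡ 57; y = λ·(0 - 57) - 8 ≡ 0. → (57, 0)
double: (57, 0) + (57, 0): same x and y₁ ≡ -y₂, so the sum is O.
double: O + O = O (identity).

O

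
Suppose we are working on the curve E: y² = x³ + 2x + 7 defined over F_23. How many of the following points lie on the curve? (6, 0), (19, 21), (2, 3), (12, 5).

1

(6, 0): 0² ≡ 0, rhs ≡ 5 → off.
(19, 21): 21² ≡ 4, rhs ≡ 4 → on.
(2, 3): 3² ≡ 9, rhs ≡ 19 → off.
(12, 5): 5² ≡ 2, rhs ≡ 11 → off.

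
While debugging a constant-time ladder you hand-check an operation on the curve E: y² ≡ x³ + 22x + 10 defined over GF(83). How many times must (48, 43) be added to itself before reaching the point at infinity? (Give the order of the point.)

2P: tangent at (48, 43): λ = (3·48² + 22)/(2·43) ≡ 45/3. 3⁻¹ ≡ 28 (mod 83) since 3·28 = 84 ≡ 1, so λ ≡ 45·28 ≡ 15.
  x = λ² - 48 - 48 = 225 - 96 ≡ 46; y = λ·(48 - 46) - 43 ≡ 70. → (46, 70)
3P: (46, 70) + (48, 43). λ = (43 - 70)/(48 - 46) ≡ 56/2 mod 83. 2⁻¹ ≡ 42 (mod 83) since 2·42 = 84 ≡ 1, so λ ≡ 28.
  x = λ² - 46 - 48 = 784 - 94 ≡ 26; y = λ·(46 - 26) - 70 ≡ 75. → (26, 75)
4P: (26, 75) + (48, 43). λ = (43 - 75)/(48 - 26) ≡ 51/22 mod 83. 22⁻¹ ≡ 34 (mod 83) since 22·34 = 748 ≡ 1, so λ ≡ 74.
  x = λ² - 26 - 48 = 5476 - 74 ≡ 7; y = λ·(26 - 7) - 75 ≡ 3. → (7, 3)
5P: (7, 3) + (48, 43). λ = (43 - 3)/(48 - 7) ≡ 40/41 mod 83. 41⁻¹ ≡ 81 (mod 83), so λ ≡ 3.
  x = λ² - 7 - 48 = 9 - 55 ≡ 37; y = λ·(7 - 37) - 3 ≡ 73. → (37, 73)
6P: (37, 73) + (48, 43). λ = (43 - 73)/(48 - 37) ≡ 53/11 mod 83. 11⁻¹ ≡ 68 (mod 83) since 11·68 = 748 ≡ 1, so λ ≡ 35.
  x = λ² - 37 - 48 = 1225 - 85 ≡ 61; y = λ·(37 - 61) - 73 ≡ 0. → (61, 0)
7P: (61, 0) + (48, 43). λ = (43 - 0)/(48 - 61) ≡ 43/70 mod 83. 70⁻¹ ≡ 51 (mod 83) since 70·51 = 3570 ≡ 1, so λ ≡ 35.
  x = λ² - 61 - 48 = 1225 - 109 ≡ 37; y = λ·(61 - 37) - 0 ≡ 10. → (37, 10)
8P: (37, 10) + (48, 43). λ = (43 - 10)/(48 - 37) ≡ 33/11 mod 83. 11⁻¹ ≡ 68 (mod 83), so λ ≡ 3.
  x = λ² - 37 - 48 = 9 - 85 ≡ 7; y = λ·(37 - 7) - 10 ≡ 80. → (7, 80)
9P: (7, 80) + (48, 43). λ = (43 - 80)/(48 - 7) ≡ 46/41 mod 83. 41⁻¹ ≡ 81 (mod 83) since 41·81 = 3321 ≡ 1, so λ ≡ 74.
  x = λ² - 7 - 48 = 5476 - 55 ≡ 26; y = λ·(7 - 26) - 80 ≡ 8. → (26, 8)
10P: (26, 8) + (48, 43). λ = (43 - 8)/(48 - 26) ≡ 35/22 mod 83. 22⁻¹ ≡ 34 (mod 83) since 22·34 = 748 ≡ 1, so λ ≡ 28.
  x = λ² - 26 - 48 = 784 - 74 ≡ 46; y = λ·(26 - 46) - 8 ≡ 13. → (46, 13)
11P: (46, 13) + (48, 43). λ = (43 - 13)/(48 - 46) ≡ 30/2 mod 83. 2⁻¹ ≡ 42 (mod 83), so λ ≡ 15.
  x = λ² - 46 - 48 = 225 - 94 ≡ 48; y = λ·(46 - 48) - 13 ≡ 40. → (48, 40)
12P: (48, 40) + (48, 43): same x and y₁ ≡ -y₂, so the sum is the point at infinity.
12P = the point at infinity, so the order is 12.

12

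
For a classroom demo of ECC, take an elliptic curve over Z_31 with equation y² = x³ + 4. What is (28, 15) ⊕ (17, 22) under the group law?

(11, 8)

(28, 15) + (17, 22). λ = (22 - 15)/(17 - 28) ≡ 7/20 mod 31. 20⁻¹ ≡ 14 (mod 31) since 20·14 = 280 ≡ 1, so λ ≡ 5.
  x = λ² - 28 - 17 = 25 - 45 ≡ 11; y = λ·(28 - 11) - 15 ≡ 8. → (11, 8)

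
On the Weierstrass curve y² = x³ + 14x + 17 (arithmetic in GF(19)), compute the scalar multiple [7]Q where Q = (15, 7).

(15, 12)

Repeated addition: build up to 7Q.
2Q: tangent at (15, 7): λ = (3·15² + 14)/(2·7) ≡ 5/14. 14⁻¹ ≡ 15 (mod 19) since 14·15 = 210 ≡ 1, so λ ≡ 5·15 ≡ 18.
  x = λ² - 15 - 15 = 324 - 30 ≡ 9; y = λ·(15 - 9) - 7 ≡ 6. → (9, 6)
3Q: (9, 6) + (15, 7). λ = (7 - 6)/(15 - 9) ≡ 1/6 mod 19. 6⁻¹ ≡ 16 (mod 19), so λ ≡ 16.
  x = λ² - 9 - 15 = 256 - 24 ≡ 4; y = λ·(9 - 4) - 6 ≡ 17. → (4, 17)
4Q: (4, 17) + (15, 7). λ = (7 - 17)/(15 - 4) ≡ 9/11 mod 19. 11⁻¹ ≡ 7 (mod 19), so λ ≡ 6.
  x = λ² - 4 - 15 = 36 - 19 ≡ 17; y = λ·(4 - 17) - 17 ≡ 0. → (17, 0)
5Q: (17, 0) + (15, 7). λ = (7 - 0)/(15 - 17) ≡ 7/17 mod 19. 17⁻¹ ≡ 9 (mod 19) since 17·9 = 153 ≡ 1, so λ ≡ 6.
  x = λ² - 17 - 15 = 36 - 32 ≡ 4; y = λ·(17 - 4) - 0 ≡ 2. → (4, 2)
6Q: (4, 2) + (15, 7). λ = (7 - 2)/(15 - 4) ≡ 5/11 mod 19. 11⁻¹ ≡ 7 (mod 19) since 11·7 = 77 ≡ 1, so λ ≡ 16.
  x = λ² - 4 - 15 = 256 - 19 ≡ 9; y = λ·(4 - 9) - 2 ≡ 13. → (9, 13)
7Q: (9, 13) + (15, 7). λ = (7 - 13)/(15 - 9) ≡ 13/6 mod 19. 6⁻¹ ≡ 16 (mod 19) since 6·16 = 96 ≡ 1, so λ ≡ 18.
  x = λ² - 9 - 15 = 324 - 24 ≡ 15; y = λ·(9 - 15) - 13 ≡ 12. → (15, 12)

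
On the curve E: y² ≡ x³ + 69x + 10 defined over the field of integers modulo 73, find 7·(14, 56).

Write Q = (14, 56).
Double-and-add on 7 = (111)₂. Start with Q = (14, 56) for the leading 1-bit.
double: tangent at (14, 56): λ = (3·14² + 69)/(2·56) ≡ 0/39. 39⁻¹ ≡ 15 (mod 73) since 39·15 = 585 ≡ 1, so λ ≡ 0·15 ≡ 0.
  x = λ² - 14 - 14 = 0 - 28 ≡ 45; y = λ·(14 - 45) - 56 ≡ 17. → (45, 17)
add Q: (45, 17) + (14, 56). λ = (56 - 17)/(14 - 45) ≡ 39/42 mod 73. 42⁻¹ ≡ 40 (mod 73), so λ ≡ 27.
  x = λ² - 45 - 14 = 729 - 59 ≡ 13; y = λ·(45 - 13) - 17 ≡ 44. → (13, 44)
double: tangent at (13, 44): λ = (3·13² + 69)/(2·44) ≡ 65/15. 15⁻¹ ≡ 39 (mod 73) since 15·39 = 585 ≡ 1, so λ ≡ 65·39 ≡ 53.
  x = λ² - 13 - 13 = 2809 - 26 ≡ 9; y = λ·(13 - 9) - 44 ≡ 22. → (9, 22)
add Q: (9, 22) + (14, 56). λ = (56 - 22)/(14 - 9) ≡ 34/5 mod 73. 5⁻¹ ≡ 44 (mod 73), so λ ≡ 36.
  x = λ² - 9 - 14 = 1296 - 23 ≡ 32; y = λ·(9 - 32) - 22 ≡ 26. → (32, 26)

(32, 26)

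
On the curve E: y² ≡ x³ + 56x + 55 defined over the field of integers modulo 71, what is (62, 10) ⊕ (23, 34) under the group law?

(62, 10) + (23, 34). λ = (34 - 10)/(23 - 62) ≡ 24/32 mod 71. 32⁻¹ ≡ 20 (mod 71) since 32·20 = 640 ≡ 1, so λ ≡ 54.
  x = λ² - 62 - 23 = 2916 - 85 ≡ 62; y = λ·(62 - 62) - 10 ≡ 61. → (62, 61)

(62, 61)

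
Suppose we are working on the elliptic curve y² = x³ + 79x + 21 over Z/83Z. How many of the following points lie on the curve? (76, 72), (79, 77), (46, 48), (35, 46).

2

(76, 72): 72² ≡ 38, rhs ≡ 38 → on.
(79, 77): 77² ≡ 36, rhs ≡ 56 → off.
(46, 48): 48² ≡ 63, rhs ≡ 63 → on.
(35, 46): 46² ≡ 41, rhs ≡ 11 → off.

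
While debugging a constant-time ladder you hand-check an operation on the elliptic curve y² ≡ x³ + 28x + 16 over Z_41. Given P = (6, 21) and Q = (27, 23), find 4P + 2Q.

First 4P:
Repeated addition: build up to 4P.
2P: tangent at (6, 21): λ = (3·6² + 28)/(2·21) ≡ 13/1. 1⁻¹ ≡ 1 (mod 41), so λ ≡ 13·1 ≡ 13.
  x = λ² - 6 - 6 = 169 - 12 ≡ 34; y = λ·(6 - 34) - 21 ≡ 25. → (34, 25)
3P: (34, 25) + (6, 21). λ = (21 - 25)/(6 - 34) ≡ 37/13 mod 41. 13⁻¹ ≡ 19 (mod 41) since 13·19 = 247 ≡ 1, so λ ≡ 6.
  x = λ² - 34 - 6 = 36 - 40 ≡ 37; y = λ·(34 - 37) - 25 ≡ 39. → (37, 39)
4P: (37, 39) + (6, 21). λ = (21 - 39)/(6 - 37) ≡ 23/10 mod 41. 10⁻¹ ≡ 37 (mod 41), so λ ≡ 31.
  x = λ² - 37 - 6 = 961 - 43 ≡ 16; y = λ·(37 - 16) - 39 ≡ 38. → (16, 38)
4P = (16, 38).
Next 2Q:
Repeated addition: build up to 2Q.
2Q: tangent at (27, 23): λ = (3·27² + 28)/(2·23) ≡ 1/5. 5⁻¹ ≡ 33 (mod 41), so λ ≡ 1·33 ≡ 33.
  x = λ² - 27 - 27 = 1089 - 54 ≡ 10; y = λ·(27 - 10) - 23 ≡ 5. → (10, 5)
2Q = (10, 5).
Finally 4P + 2Q:
(16, 38) + (10, 5). λ = (5 - 38)/(10 - 16) ≡ 8/35 mod 41. 35⁻¹ ≡ 34 (mod 41), so λ ≡ 26.
  x = λ² - 16 - 10 = 676 - 26 ≡ 35; y = λ·(16 - 35) - 38 ≡ 1. → (35, 1)

(35, 1)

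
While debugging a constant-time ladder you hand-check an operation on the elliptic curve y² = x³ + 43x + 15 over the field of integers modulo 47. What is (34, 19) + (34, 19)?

(29, 41)

tangent at (34, 19): λ = (3·34² + 43)/(2·19) ≡ 33/38. 38⁻¹ ≡ 26 (mod 47) since 38·26 = 988 ≡ 1, so λ ≡ 33·26 ≡ 12.
  x = λ² - 34 - 34 = 144 - 68 ≡ 29; y = λ·(34 - 29) - 19 ≡ 41. → (29, 41)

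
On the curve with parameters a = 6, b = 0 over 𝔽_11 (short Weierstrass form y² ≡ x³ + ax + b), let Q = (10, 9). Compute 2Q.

(5, 10)

tangent at (10, 9): λ = (3·10² + 6)/(2·9) ≡ 9/7. 7⁻¹ ≡ 8 (mod 11) since 7·8 = 56 ≡ 1, so λ ≡ 9·8 ≡ 6.
  x = λ² - 10 - 10 = 36 - 20 ≡ 5; y = λ·(10 - 5) - 9 ≡ 10. → (5, 10)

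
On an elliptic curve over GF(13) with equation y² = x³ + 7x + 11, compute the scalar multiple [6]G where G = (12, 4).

Repeated addition: build up to 6G.
2G: tangent at (12, 4): λ = (3·12² + 7)/(2·4) ≡ 10/8. 8⁻¹ ≡ 5 (mod 13) since 8·5 = 40 ≡ 1, so λ ≡ 10·5 ≡ 11.
  x = λ² - 12 - 12 = 121 - 24 ≡ 6; y = λ·(12 - 6) - 4 ≡ 10. → (6, 10)
3G: (6, 10) + (12, 4). λ = (4 - 10)/(12 - 6) ≡ 7/6 mod 13. 6⁻¹ ≡ 11 (mod 13), so λ ≡ 12.
  x = λ² - 6 - 12 = 144 - 18 ≡ 9; y = λ·(6 - 9) - 10 ≡ 6. → (9, 6)
4G: (9, 6) + (12, 4). λ = (4 - 6)/(12 - 9) ≡ 11/3 mod 13. 3⁻¹ ≡ 9 (mod 13), so λ ≡ 8.
  x = λ² - 9 - 12 = 64 - 21 ≡ 4; y = λ·(9 - 4) - 6 ≡ 8. → (4, 8)
5G: (4, 8) + (12, 4). λ = (4 - 8)/(12 - 4) ≡ 9/8 mod 13. 8⁻¹ ≡ 5 (mod 13), so λ ≡ 6.
  x = λ² - 4 - 12 = 36 - 16 ≡ 7; y = λ·(4 - 7) - 8 ≡ 0. → (7, 0)
6G: (7, 0) + (12, 4). λ = (4 - 0)/(12 - 7) ≡ 4/5 mod 13. 5⁻¹ ≡ 8 (mod 13), so λ ≡ 6.
  x = λ² - 7 - 12 = 36 - 19 ≡ 4; y = λ·(7 - 4) - 0 ≡ 5. → (4, 5)

(4, 5)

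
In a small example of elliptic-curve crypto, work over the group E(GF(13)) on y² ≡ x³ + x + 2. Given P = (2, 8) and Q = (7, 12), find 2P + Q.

(6, 4)

First 2P:
Repeated addition: build up to 2P.
2P: tangent at (2, 8): λ = (3·2² + 1)/(2·8) ≡ 0/3. 3⁻¹ ≡ 9 (mod 13), so λ ≡ 0·9 ≡ 0.
  x = λ² - 2 - 2 = 0 - 4 ≡ 9; y = λ·(2 - 9) - 8 ≡ 5. → (9, 5)
2P = (9, 5).
Finally 2P + Q:
(9, 5) + (7, 12). λ = (12 - 5)/(7 - 9) ≡ 7/11 mod 13. 11⁻¹ ≡ 6 (mod 13), so λ ≡ 3.
  x = λ² - 9 - 7 = 9 - 16 ≡ 6; y = λ·(9 - 6) - 5 ≡ 4. → (6, 4)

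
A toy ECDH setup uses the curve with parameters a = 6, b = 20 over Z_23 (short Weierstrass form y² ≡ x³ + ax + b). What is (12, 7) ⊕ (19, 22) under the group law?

(21, 0)

(12, 7) + (19, 22). λ = (22 - 7)/(19 - 12) ≡ 15/7 mod 23. 7⁻¹ ≡ 10 (mod 23) since 7·10 = 70 ≡ 1, so λ ≡ 12.
  x = λ² - 12 - 19 = 144 - 31 ≡ 21; y = λ·(12 - 21) - 7 ≡ 0. → (21, 0)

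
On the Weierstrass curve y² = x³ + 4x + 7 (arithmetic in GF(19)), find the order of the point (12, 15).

4

2P: tangent at (12, 15): λ = (3·12² + 4)/(2·15) ≡ 18/11. 11⁻¹ ≡ 7 (mod 19), so λ ≡ 18·7 ≡ 12.
  x = λ² - 12 - 12 = 144 - 24 ≡ 6; y = λ·(12 - 6) - 15 ≡ 0. → (6, 0)
3P: (6, 0) + (12, 15). λ = (15 - 0)/(12 - 6) ≡ 15/6 mod 19. 6⁻¹ ≡ 16 (mod 19), so λ ≡ 12.
  x = λ² - 6 - 12 = 144 - 18 ≡ 12; y = λ·(6 - 12) - 0 ≡ 4. → (12, 4)
4P: (12, 4) + (12, 15): same x and y₁ ≡ -y₂, so the sum is the point at infinity.
4P = the point at infinity, so the order is 4.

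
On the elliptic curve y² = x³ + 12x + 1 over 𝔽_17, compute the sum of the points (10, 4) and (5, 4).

(10, 4) + (5, 4). λ = (4 - 4)/(5 - 10) ≡ 0/12 mod 17. 12⁻¹ ≡ 10 (mod 17) since 12·10 = 120 ≡ 1, so λ ≡ 0.
  x = λ² - 10 - 5 = 0 - 15 ≡ 2; y = λ·(10 - 2) - 4 ≡ 13. → (2, 13)

(2, 13)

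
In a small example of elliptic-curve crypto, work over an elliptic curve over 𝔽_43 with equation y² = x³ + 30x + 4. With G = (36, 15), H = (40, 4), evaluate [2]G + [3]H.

(7, 27)

First 2G:
Repeated addition: build up to 2G.
2G: tangent at (36, 15): λ = (3·36² + 30)/(2·15) ≡ 5/30. 30⁻¹ ≡ 33 (mod 43) since 30·33 = 990 ≡ 1, so λ ≡ 5·33 ≡ 36.
  x = λ² - 36 - 36 = 1296 - 72 ≡ 20; y = λ·(36 - 20) - 15 ≡ 2. → (20, 2)
2G = (20, 2).
Next 3H:
Repeated addition: build up to 3H.
2H: tangent at (40, 4): λ = (3·40² + 30)/(2·4) ≡ 14/8. 8⁻¹ ≡ 27 (mod 43), so λ ≡ 14·27 ≡ 34.
  x = λ² - 40 - 40 = 1156 - 80 ≡ 1; y = λ·(40 - 1) - 4 ≡ 32. → (1, 32)
3H: (1, 32) + (40, 4). λ = (4 - 32)/(40 - 1) ≡ 15/39 mod 43. 39⁻¹ ≡ 32 (mod 43), so λ ≡ 7.
  x = λ² - 1 - 40 = 49 - 41 ≡ 8; y = λ·(1 - 8) - 32 ≡ 5. → (8, 5)
3H = (8, 5).
Finally 2G + 3H:
(20, 2) + (8, 5). λ = (5 - 2)/(8 - 20) ≡ 3/31 mod 43. 31⁻¹ ≡ 25 (mod 43), so λ ≡ 32.
  x = λ² - 20 - 8 = 1024 - 28 ≡ 7; y = λ·(20 - 7) - 2 ≡ 27. → (7, 27)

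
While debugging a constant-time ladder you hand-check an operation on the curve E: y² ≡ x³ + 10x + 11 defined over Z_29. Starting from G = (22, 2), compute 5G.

(8, 9)

Double-and-add on 5 = (101)₂. Start with G = (22, 2) for the leading 1-bit.
double: tangent at (22, 2): λ = (3·22² + 10)/(2·2) ≡ 12/4. 4⁻¹ ≡ 22 (mod 29), so λ ≡ 12·22 ≡ 3.
  x = λ² - 22 - 22 = 9 - 44 ≡ 23; y = λ·(22 - 23) - 2 ≡ 24. → (23, 24)
double: tangent at (23, 24): λ = (3·23² + 10)/(2·24) ≡ 2/19. 19⁻¹ ≡ 26 (mod 29) since 19·26 = 494 ≡ 1, so λ ≡ 2·26 ≡ 23.
  x = λ² - 23 - 23 = 529 - 46 ≡ 19; y = λ·(23 - 19) - 24 ≡ 10. → (19, 10)
add G: (19, 10) + (22, 2). λ = (2 - 10)/(22 - 19) ≡ 21/3 mod 29. 3⁻¹ ≡ 10 (mod 29), so λ ≡ 7.
  x = λ² - 19 - 22 = 49 - 41 ≡ 8; y = λ·(19 - 8) - 10 ≡ 9. → (8, 9)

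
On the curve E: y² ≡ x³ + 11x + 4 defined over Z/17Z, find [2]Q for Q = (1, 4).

(0, 2)

tangent at (1, 4): λ = (3·1² + 11)/(2·4) ≡ 14/8. 8⁻¹ ≡ 15 (mod 17) since 8·15 = 120 ≡ 1, so λ ≡ 14·15 ≡ 6.
  x = λ² - 1 - 1 = 36 - 2 ≡ 0; y = λ·(1 - 0) - 4 ≡ 2. → (0, 2)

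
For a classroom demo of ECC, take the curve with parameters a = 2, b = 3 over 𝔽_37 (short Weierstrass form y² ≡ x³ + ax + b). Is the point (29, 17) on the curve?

yes

y² = 17² ≡ 30; x³ + 2x + 3 = 24450 ≡ 30 (mod 37). 30 = 30.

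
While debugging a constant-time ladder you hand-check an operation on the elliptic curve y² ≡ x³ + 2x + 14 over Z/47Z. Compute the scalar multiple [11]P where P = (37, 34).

Double-and-add on 11 = (1011)₂. Start with P = (37, 34) for the leading 1-bit.
double: tangent at (37, 34): λ = (3·37² + 2)/(2·34) ≡ 20/21. 21⁻¹ ≡ 9 (mod 47), so λ ≡ 20·9 ≡ 39.
  x = λ² - 37 - 37 = 1521 - 74 ≡ 37; y = λ·(37 - 37) - 34 ≡ 13. → (37, 13)
double: tangent at (37, 13): λ = (3·37² + 2)/(2·13) ≡ 20/26. 26⁻¹ ≡ 38 (mod 47), so λ ≡ 20·38 ≡ 8.
  x = λ² - 37 - 37 = 64 - 74 ≡ 37; y = λ·(37 - 37) - 13 ≡ 34. → (37, 34)
add P: tangent at (37, 34): λ = (3·37² + 2)/(2·34) ≡ 20/21. 21⁻¹ ≡ 9 (mod 47) since 21·9 = 189 ≡ 1, so λ ≡ 20·9 ≡ 39.
  x = λ² - 37 - 37 = 1521 - 74 ≡ 37; y = λ·(37 - 37) - 34 ≡ 13. → (37, 13)
double: tangent at (37, 13): λ = (3·37² + 2)/(2·13) ≡ 20/26. 26⁻¹ ≡ 38 (mod 47) since 26·38 = 988 ≡ 1, so λ ≡ 20·38 ≡ 8.
  x = λ² - 37 - 37 = 64 - 74 ≡ 37; y = λ·(37 - 37) - 13 ≡ 34. → (37, 34)
add P: tangent at (37, 34): λ = (3·37² + 2)/(2·34) ≡ 20/21. 21⁻¹ ≡ 9 (mod 47), so λ ≡ 20·9 ≡ 39.
  x = λ² - 37 - 37 = 1521 - 74 ≡ 37; y = λ·(37 - 37) - 34 ≡ 13. → (37, 13)

(37, 13)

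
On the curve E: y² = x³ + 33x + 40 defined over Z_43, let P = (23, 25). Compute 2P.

(1, 17)

tangent at (23, 25): λ = (3·23² + 33)/(2·25) ≡ 29/7. 7⁻¹ ≡ 37 (mod 43), so λ ≡ 29·37 ≡ 41.
  x = λ² - 23 - 23 = 1681 - 46 ≡ 1; y = λ·(23 - 1) - 25 ≡ 17. → (1, 17)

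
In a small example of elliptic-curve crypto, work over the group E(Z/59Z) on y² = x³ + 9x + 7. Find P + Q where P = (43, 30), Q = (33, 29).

(43, 30) + (33, 29). λ = (29 - 30)/(33 - 43) ≡ 58/49 mod 59. 49⁻¹ ≡ 53 (mod 59) since 49·53 = 2597 ≡ 1, so λ ≡ 6.
  x = λ² - 43 - 33 = 36 - 76 ≡ 19; y = λ·(43 - 19) - 30 ≡ 55. → (19, 55)

(19, 55)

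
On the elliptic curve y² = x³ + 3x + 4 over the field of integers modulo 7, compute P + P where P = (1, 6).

tangent at (1, 6): λ = (3·1² + 3)/(2·6) ≡ 6/5. 5⁻¹ ≡ 3 (mod 7) since 5·3 = 15 ≡ 1, so λ ≡ 6·3 ≡ 4.
  x = λ² - 1 - 1 = 16 - 2 ≡ 0; y = λ·(1 - 0) - 6 ≡ 5. → (0, 5)

(0, 5)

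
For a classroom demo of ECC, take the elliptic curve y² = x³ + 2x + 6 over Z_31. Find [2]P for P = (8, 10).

(4, 4)

tangent at (8, 10): λ = (3·8² + 2)/(2·10) ≡ 8/20. 20⁻¹ ≡ 14 (mod 31) since 20·14 = 280 ≡ 1, so λ ≡ 8·14 ≡ 19.
  x = λ² - 8 - 8 = 361 - 16 ≡ 4; y = λ·(8 - 4) - 10 ≡ 4. → (4, 4)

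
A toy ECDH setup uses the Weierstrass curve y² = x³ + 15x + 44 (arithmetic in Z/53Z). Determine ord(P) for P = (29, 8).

2P: tangent at (29, 8): λ = (3·29² + 15)/(2·8) ≡ 47/16. 16⁻¹ ≡ 10 (mod 53), so λ ≡ 47·10 ≡ 46.
  x = λ² - 29 - 29 = 2116 - 58 ≡ 44; y = λ·(29 - 44) - 8 ≡ 44. → (44, 44)
3P: (44, 44) + (29, 8). λ = (8 - 44)/(29 - 44) ≡ 17/38 mod 53. 38⁻¹ ≡ 7 (mod 53), so λ ≡ 13.
  x = λ² - 44 - 29 = 169 - 73 ≡ 43; y = λ·(44 - 43) - 44 ≡ 22. → (43, 22)
4P: (43, 22) + (29, 8). λ = (8 - 22)/(29 - 43) ≡ 39/39 mod 53. 39⁻¹ ≡ 34 (mod 53), so λ ≡ 1.
  x = λ² - 43 - 29 = 1 - 72 ≡ 35; y = λ·(43 - 35) - 22 ≡ 39. → (35, 39)
5P: (35, 39) + (29, 8). λ = (8 - 39)/(29 - 35) ≡ 22/47 mod 53. 47⁻¹ ≡ 44 (mod 53), so λ ≡ 14.
  x = λ² - 35 - 29 = 196 - 64 ≡ 26; y = λ·(35 - 26) - 39 ≡ 34. → (26, 34)
6P: (26, 34) + (29, 8). λ = (8 - 34)/(29 - 26) ≡ 27/3 mod 53. 3⁻¹ ≡ 18 (mod 53), so λ ≡ 9.
  x = λ² - 26 - 29 = 81 - 55 ≡ 26; y = λ·(26 - 26) - 34 ≡ 19. → (26, 19)
7P: (26, 19) + (29, 8). λ = (8 - 19)/(29 - 26) ≡ 42/3 mod 53. 3⁻¹ ≡ 18 (mod 53), so λ ≡ 14.
  x = λ² - 26 - 29 = 196 - 55 ≡ 35; y = λ·(26 - 35) - 19 ≡ 14. → (35, 14)
8P: (35, 14) + (29, 8). λ = (8 - 14)/(29 - 35) ≡ 47/47 mod 53. 47⁻¹ ≡ 44 (mod 53) since 47·44 = 2068 ≡ 1, so λ ≡ 1.
  x = λ² - 35 - 29 = 1 - 64 ≡ 43; y = λ·(35 - 43) - 14 ≡ 31. → (43, 31)
9P: (43, 31) + (29, 8). λ = (8 - 31)/(29 - 43) ≡ 30/39 mod 53. 39⁻¹ ≡ 34 (mod 53) since 39·34 = 1326 ≡ 1, so λ ≡ 13.
  x = λ² - 43 - 29 = 169 - 72 ≡ 44; y = λ·(43 - 44) - 31 ≡ 9. → (44, 9)
10P: (44, 9) + (29, 8). λ = (8 - 9)/(29 - 44) ≡ 52/38 mod 53. 38⁻¹ ≡ 7 (mod 53) since 38·7 = 266 ≡ 1, so λ ≡ 46.
  x = λ² - 44 - 29 = 2116 - 73 ≡ 29; y = λ·(44 - 29) - 9 ≡ 45. → (29, 45)
11P: (29, 45) + (29, 8): same x and y₁ ≡ -y₂, so the sum is the point at infinity.
11P = the point at infinity, so the order is 11.

11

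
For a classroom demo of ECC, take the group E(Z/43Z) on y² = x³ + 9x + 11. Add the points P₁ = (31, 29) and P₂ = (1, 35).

(42, 42)

(31, 29) + (1, 35). λ = (35 - 29)/(1 - 31) ≡ 6/13 mod 43. 13⁻¹ ≡ 10 (mod 43), so λ ≡ 17.
  x = λ² - 31 - 1 = 289 - 32 ≡ 42; y = λ·(31 - 42) - 29 ≡ 42. → (42, 42)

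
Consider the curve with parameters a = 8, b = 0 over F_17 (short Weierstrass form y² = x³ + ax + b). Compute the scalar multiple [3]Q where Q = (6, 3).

(10, 14)

Repeated addition: build up to 3Q.
2Q: tangent at (6, 3): λ = (3·6² + 8)/(2·3) ≡ 14/6. 6⁻¹ ≡ 3 (mod 17) since 6·3 = 18 ≡ 1, so λ ≡ 14·3 ≡ 8.
  x = λ² - 6 - 6 = 64 - 12 ≡ 1; y = λ·(6 - 1) - 3 ≡ 3. → (1, 3)
3Q: (1, 3) + (6, 3). λ = (3 - 3)/(6 - 1) ≡ 0/5 mod 17. 5⁻¹ ≡ 7 (mod 17) since 5·7 = 35 ≡ 1, so λ ≡ 0.
  x = λ² - 1 - 6 = 0 - 7 ≡ 10; y = λ·(1 - 10) - 3 ≡ 14. → (10, 14)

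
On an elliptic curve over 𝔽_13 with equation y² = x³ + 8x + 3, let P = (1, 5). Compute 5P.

(2, 1)

Repeated addition: build up to 5P.
2P: tangent at (1, 5): λ = (3·1² + 8)/(2·5) ≡ 11/10. 10⁻¹ ≡ 4 (mod 13) since 10·4 = 40 ≡ 1, so λ ≡ 11·4 ≡ 5.
  x = λ² - 1 - 1 = 25 - 2 ≡ 10; y = λ·(1 - 10) - 5 ≡ 2. → (10, 2)
3P: (10, 2) + (1, 5). λ = (5 - 2)/(1 - 10) ≡ 3/4 mod 13. 4⁻¹ ≡ 10 (mod 13), so λ ≡ 4.
  x = λ² - 10 - 1 = 16 - 11 ≡ 5; y = λ·(10 - 5) - 2 ≡ 5. → (5, 5)
4P: (5, 5) + (1, 5). λ = (5 - 5)/(1 - 5) ≡ 0/9 mod 13. 9⁻¹ ≡ 3 (mod 13) since 9·3 = 27 ≡ 1, so λ ≡ 0.
  x = λ² - 5 - 1 = 0 - 6 ≡ 7; y = λ·(5 - 7) - 5 ≡ 8. → (7, 8)
5P: (7, 8) + (1, 5). λ = (5 - 8)/(1 - 7) ≡ 10/7 mod 13. 7⁻¹ ≡ 2 (mod 13), so λ ≡ 7.
  x = λ² - 7 - 1 = 49 - 8 ≡ 2; y = λ·(7 - 2) - 8 ≡ 1. → (2, 1)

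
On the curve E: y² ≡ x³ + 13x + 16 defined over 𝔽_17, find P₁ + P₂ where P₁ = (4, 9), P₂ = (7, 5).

(4, 8)

(4, 9) + (7, 5). λ = (5 - 9)/(7 - 4) ≡ 13/3 mod 17. 3⁻¹ ≡ 6 (mod 17), so λ ≡ 10.
  x = λ² - 4 - 7 = 100 - 11 ≡ 4; y = λ·(4 - 4) - 9 ≡ 8. → (4, 8)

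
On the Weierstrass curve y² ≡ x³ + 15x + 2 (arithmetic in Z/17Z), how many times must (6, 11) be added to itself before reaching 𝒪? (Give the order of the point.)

2P: tangent at (6, 11): λ = (3·6² + 15)/(2·11) ≡ 4/5. 5⁻¹ ≡ 7 (mod 17), so λ ≡ 4·7 ≡ 11.
  x = λ² - 6 - 6 = 121 - 12 ≡ 7; y = λ·(6 - 7) - 11 ≡ 12. → (7, 12)
3P: (7, 12) + (6, 11). λ = (11 - 12)/(6 - 7) ≡ 16/16 mod 17. 16⁻¹ ≡ 16 (mod 17), so λ ≡ 1.
  x = λ² - 7 - 6 = 1 - 13 ≡ 5; y = λ·(7 - 5) - 12 ≡ 7. → (5, 7)
4P: (5, 7) + (6, 11). λ = (11 - 7)/(6 - 5) ≡ 4/1 mod 17. 1⁻¹ ≡ 1 (mod 17), so λ ≡ 4.
  x = λ² - 5 - 6 = 16 - 11 ≡ 5; y = λ·(5 - 5) - 7 ≡ 10. → (5, 10)
5P: (5, 10) + (6, 11). λ = (11 - 10)/(6 - 5) ≡ 1/1 mod 17. 1⁻¹ ≡ 1 (mod 17), so λ ≡ 1.
  x = λ² - 5 - 6 = 1 - 11 ≡ 7; y = λ·(5 - 7) - 10 ≡ 5. → (7, 5)
6P: (7, 5) + (6, 11). λ = (11 - 5)/(6 - 7) ≡ 6/16 mod 17. 16⁻¹ ≡ 16 (mod 17), so λ ≡ 11.
  x = λ² - 7 - 6 = 121 - 13 ≡ 6; y = λ·(7 - 6) - 5 ≡ 6. → (6, 6)
7P: (6, 6) + (6, 11): same x and y₁ ≡ -y₂, so the sum is 𝒪.
7P = 𝒪, so the order is 7.

7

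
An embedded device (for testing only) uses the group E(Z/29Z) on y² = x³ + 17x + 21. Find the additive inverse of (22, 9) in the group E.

(22, 20)

-(22, 9) = (22, -9 mod 29) = (22, 20).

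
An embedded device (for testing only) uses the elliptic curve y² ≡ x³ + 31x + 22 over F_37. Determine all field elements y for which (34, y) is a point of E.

none

x³ + 31x + 22 = 40380 ≡ 13 (mod 37).
13 is a non-residue mod 37; no y exists.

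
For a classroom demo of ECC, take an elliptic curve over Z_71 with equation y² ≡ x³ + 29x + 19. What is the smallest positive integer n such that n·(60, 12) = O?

3

2P: tangent at (60, 12): λ = (3·60² + 29)/(2·12) ≡ 37/24. 24⁻¹ ≡ 3 (mod 71), so λ ≡ 37·3 ≡ 40.
  x = λ² - 60 - 60 = 1600 - 120 ≡ 60; y = λ·(60 - 60) - 12 ≡ 59. → (60, 59)
3P: (60, 59) + (60, 12): same x and y₁ ≡ -y₂, so the sum is O.
3P = O, so the order is 3.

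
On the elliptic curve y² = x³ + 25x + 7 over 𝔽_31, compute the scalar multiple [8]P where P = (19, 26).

Repeated addition: build up to 8P.
2P: tangent at (19, 26): λ = (3·19² + 25)/(2·26) ≡ 23/21. 21⁻¹ ≡ 3 (mod 31), so λ ≡ 23·3 ≡ 7.
  x = λ² - 19 - 19 = 49 - 38 ≡ 11; y = λ·(19 - 11) - 26 ≡ 30. → (11, 30)
3P: (11, 30) + (19, 26). λ = (26 - 30)/(19 - 11) ≡ 27/8 mod 31. 8⁻¹ ≡ 4 (mod 31) since 8·4 = 32 ≡ 1, so λ ≡ 15.
  x = λ² - 11 - 19 = 225 - 30 ≡ 9; y = λ·(11 - 9) - 30 ≡ 0. → (9, 0)
4P: (9, 0) + (19, 26). λ = (26 - 0)/(19 - 9) ≡ 26/10 mod 31. 10⁻¹ ≡ 28 (mod 31), so λ ≡ 15.
  x = λ² - 9 - 19 = 225 - 28 ≡ 11; y = λ·(9 - 11) - 0 ≡ 1. → (11, 1)
5P: (11, 1) + (19, 26). λ = (26 - 1)/(19 - 11) ≡ 25/8 mod 31. 8⁻¹ ≡ 4 (mod 31) since 8·4 = 32 ≡ 1, so λ ≡ 7.
  x = λ² - 11 - 19 = 49 - 30 ≡ 19; y = λ·(11 - 19) - 1 ≡ 5. → (19, 5)
6P: (19, 5) + (19, 26): same x and y₁ ≡ -y₂, so the sum is 𝒪.
7P: 𝒪 + (19, 26) = (19, 26) (identity).
8P: tangent at (19, 26): λ = (3·19² + 25)/(2·26) ≡ 23/21. 21⁻¹ ≡ 3 (mod 31), so λ ≡ 23·3 ≡ 7.
  x = λ² - 19 - 19 = 49 - 38 ≡ 11; y = λ·(19 - 11) - 26 ≡ 30. → (11, 30)

(11, 30)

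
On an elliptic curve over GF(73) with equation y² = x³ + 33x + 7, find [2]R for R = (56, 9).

tangent at (56, 9): λ = (3·56² + 33)/(2·9) ≡ 24/18. 18⁻¹ ≡ 69 (mod 73), so λ ≡ 24·69 ≡ 50.
  x = λ² - 56 - 56 = 2500 - 112 ≡ 52; y = λ·(56 - 52) - 9 ≡ 45. → (52, 45)

(52, 45)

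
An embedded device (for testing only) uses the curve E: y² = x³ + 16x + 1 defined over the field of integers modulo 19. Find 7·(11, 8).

(11, 11)

Write G = (11, 8).
Repeated addition: build up to 7G.
2G: tangent at (11, 8): λ = (3·11² + 16)/(2·8) ≡ 18/16. 16⁻¹ ≡ 6 (mod 19), so λ ≡ 18·6 ≡ 13.
  x = λ² - 11 - 11 = 169 - 22 ≡ 14; y = λ·(11 - 14) - 8 ≡ 10. → (14, 10)
3G: (14, 10) + (11, 8). λ = (8 - 10)/(11 - 14) ≡ 17/16 mod 19. 16⁻¹ ≡ 6 (mod 19), so λ ≡ 7.
  x = λ² - 14 - 11 = 49 - 25 ≡ 5; y = λ·(14 - 5) - 10 ≡ 15. → (5, 15)
4G: (5, 15) + (11, 8). λ = (8 - 15)/(11 - 5) ≡ 12/6 mod 19. 6⁻¹ ≡ 16 (mod 19), so λ ≡ 2.
  x = λ² - 5 - 11 = 4 - 16 ≡ 7; y = λ·(5 - 7) - 15 ≡ 0. → (7, 0)
5G: (7, 0) + (11, 8). λ = (8 - 0)/(11 - 7) ≡ 8/4 mod 19. 4⁻¹ ≡ 5 (mod 19) since 4·5 = 20 ≡ 1, so λ ≡ 2.
  x = λ² - 7 - 11 = 4 - 18 ≡ 5; y = λ·(7 - 5) - 0 ≡ 4. → (5, 4)
6G: (5, 4) + (11, 8). λ = (8 - 4)/(11 - 5) ≡ 4/6 mod 19. 6⁻¹ ≡ 16 (mod 19), so λ ≡ 7.
  x = λ² - 5 - 11 = 49 - 16 ≡ 14; y = λ·(5 - 14) - 4 ≡ 9. → (14, 9)
7G: (14, 9) + (11, 8). λ = (8 - 9)/(11 - 14) ≡ 18/16 mod 19. 16⁻¹ ≡ 6 (mod 19) since 16·6 = 96 ≡ 1, so λ ≡ 13.
  x = λ² - 14 - 11 = 169 - 25 ≡ 11; y = λ·(14 - 11) - 9 ≡ 11. → (11, 11)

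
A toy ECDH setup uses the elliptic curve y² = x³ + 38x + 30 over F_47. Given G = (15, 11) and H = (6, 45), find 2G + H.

(43, 40)

First 2G:
Repeated addition: build up to 2G.
2G: tangent at (15, 11): λ = (3·15² + 38)/(2·11) ≡ 8/22. 22⁻¹ ≡ 15 (mod 47), so λ ≡ 8·15 ≡ 26.
  x = λ² - 15 - 15 = 676 - 30 ≡ 35; y = λ·(15 - 35) - 11 ≡ 33. → (35, 33)
2G = (35, 33).
Finally 2G + H:
(35, 33) + (6, 45). λ = (45 - 33)/(6 - 35) ≡ 12/18 mod 47. 18⁻¹ ≡ 34 (mod 47), so λ ≡ 32.
  x = λ² - 35 - 6 = 1024 - 41 ≡ 43; y = λ·(35 - 43) - 33 ≡ 40. → (43, 40)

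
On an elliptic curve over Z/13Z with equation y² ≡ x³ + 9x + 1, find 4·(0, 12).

Write G = (0, 12).
Repeated addition: build up to 4G.
2G: tangent at (0, 12): λ = (3·0² + 9)/(2·12) ≡ 9/11. 11⁻¹ ≡ 6 (mod 13), so λ ≡ 9·6 ≡ 2.
  x = λ² - 0 - 0 = 4 - 0 ≡ 4; y = λ·(0 - 4) - 12 ≡ 6. → (4, 6)
3G: (4, 6) + (0, 12). λ = (12 - 6)/(0 - 4) ≡ 6/9 mod 13. 9⁻¹ ≡ 3 (mod 13), so λ ≡ 5.
  x = λ² - 4 - 0 = 25 - 4 ≡ 8; y = λ·(4 - 8) - 6 ≡ 0. → (8, 0)
4G: (8, 0) + (0, 12). λ = (12 - 0)/(0 - 8) ≡ 12/5 mod 13. 5⁻¹ ≡ 8 (mod 13), so λ ≡ 5.
  x = λ² - 8 - 0 = 25 - 8 ≡ 4; y = λ·(8 - 4) - 0 ≡ 7. → (4, 7)

(4, 7)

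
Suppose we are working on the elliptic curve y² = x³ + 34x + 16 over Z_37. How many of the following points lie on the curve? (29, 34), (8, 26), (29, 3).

2

(29, 34): 34² ≡ 9, rhs ≡ 9 → on.
(8, 26): 26² ≡ 10, rhs ≡ 23 → off.
(29, 3): 3² ≡ 9, rhs ≡ 9 → on.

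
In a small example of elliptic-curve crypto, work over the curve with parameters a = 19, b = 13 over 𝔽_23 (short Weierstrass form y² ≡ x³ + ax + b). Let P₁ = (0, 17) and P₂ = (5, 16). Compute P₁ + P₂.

(0, 17) + (5, 16). λ = (16 - 17)/(5 - 0) ≡ 22/5 mod 23. 5⁻¹ ≡ 14 (mod 23) since 5·14 = 70 ≡ 1, so λ ≡ 9.
  x = λ² - 0 - 5 = 81 - 5 ≡ 7; y = λ·(0 - 7) - 17 ≡ 12. → (7, 12)

(7, 12)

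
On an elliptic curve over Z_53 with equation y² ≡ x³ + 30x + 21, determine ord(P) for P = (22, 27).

12

2P: tangent at (22, 27): λ = (3·22² + 30)/(2·27) ≡ 51/1. 1⁻¹ ≡ 1 (mod 53) since 1·1 = 1 ≡ 1, so λ ≡ 51·1 ≡ 51.
  x = λ² - 22 - 22 = 2601 - 44 ≡ 13; y = λ·(22 - 13) - 27 ≡ 8. → (13, 8)
3P: (13, 8) + (22, 27). λ = (27 - 8)/(22 - 13) ≡ 19/9 mod 53. 9⁻¹ ≡ 6 (mod 53), so λ ≡ 8.
  x = λ² - 13 - 22 = 64 - 35 ≡ 29; y = λ·(13 - 29) - 8 ≡ 23. → (29, 23)
4P: (29, 23) + (22, 27). λ = (27 - 23)/(22 - 29) ≡ 4/46 mod 53. 46⁻¹ ≡ 15 (mod 53) since 46·15 = 690 ≡ 1, so λ ≡ 7.
  x = λ² - 29 - 22 = 49 - 51 ≡ 51; y = λ·(29 - 51) - 23 ≡ 35. → (51, 35)
5P: (51, 35) + (22, 27). λ = (27 - 35)/(22 - 51) ≡ 45/24 mod 53. 24⁻¹ ≡ 42 (mod 53) since 24·42 = 1008 ≡ 1, so λ ≡ 35.
  x = λ² - 51 - 22 = 1225 - 73 ≡ 39; y = λ·(51 - 39) - 35 ≡ 14. → (39, 14)
6P: (39, 14) + (22, 27). λ = (27 - 14)/(22 - 39) ≡ 13/36 mod 53. 36⁻¹ ≡ 28 (mod 53), so λ ≡ 46.
  x = λ² - 39 - 22 = 2116 - 61 ≡ 41; y = λ·(39 - 41) - 14 ≡ 0. → (41, 0)
7P: (41, 0) + (22, 27). λ = (27 - 0)/(22 - 41) ≡ 27/34 mod 53. 34⁻¹ ≡ 39 (mod 53), so λ ≡ 46.
  x = λ² - 41 - 22 = 2116 - 63 ≡ 39; y = λ·(41 - 39) - 0 ≡ 39. → (39, 39)
8P: (39, 39) + (22, 27). λ = (27 - 39)/(22 - 39) ≡ 41/36 mod 53. 36⁻¹ ≡ 28 (mod 53), so λ ≡ 35.
  x = λ² - 39 - 22 = 1225 - 61 ≡ 51; y = λ·(39 - 51) - 39 ≡ 18. → (51, 18)
9P: (51, 18) + (22, 27). λ = (27 - 18)/(22 - 51) ≡ 9/24 mod 53. 24⁻¹ ≡ 42 (mod 53), so λ ≡ 7.
  x = λ² - 51 - 22 = 49 - 73 ≡ 29; y = λ·(51 - 29) - 18 ≡ 30. → (29, 30)
10P: (29, 30) + (22, 27). λ = (27 - 30)/(22 - 29) ≡ 50/46 mod 53. 46⁻¹ ≡ 15 (mod 53) since 46·15 = 690 ≡ 1, so λ ≡ 8.
  x = λ² - 29 - 22 = 64 - 51 ≡ 13; y = λ·(29 - 13) - 30 ≡ 45. → (13, 45)
11P: (13, 45) + (22, 27). λ = (27 - 45)/(22 - 13) ≡ 35/9 mod 53. 9⁻¹ ≡ 6 (mod 53), so λ ≡ 51.
  x = λ² - 13 - 22 = 2601 - 35 ≡ 22; y = λ·(13 - 22) - 45 ≡ 26. → (22, 26)
12P: (22, 26) + (22, 27): same x and y₁ ≡ -y₂, so the sum is 𝒪.
12P = 𝒪, so the order is 12.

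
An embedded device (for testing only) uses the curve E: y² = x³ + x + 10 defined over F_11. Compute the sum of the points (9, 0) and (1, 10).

(9, 0) + (1, 10). λ = (10 - 0)/(1 - 9) ≡ 10/3 mod 11. 3⁻¹ ≡ 4 (mod 11), so λ ≡ 7.
  x = λ² - 9 - 1 = 49 - 10 ≡ 6; y = λ·(9 - 6) - 0 ≡ 10. → (6, 10)

(6, 10)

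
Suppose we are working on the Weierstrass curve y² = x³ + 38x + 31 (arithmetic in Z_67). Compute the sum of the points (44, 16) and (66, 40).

(49, 9)

(44, 16) + (66, 40). λ = (40 - 16)/(66 - 44) ≡ 24/22 mod 67. 22⁻¹ ≡ 64 (mod 67), so λ ≡ 62.
  x = λ² - 44 - 66 = 3844 - 110 ≡ 49; y = λ·(44 - 49) - 16 ≡ 9. → (49, 9)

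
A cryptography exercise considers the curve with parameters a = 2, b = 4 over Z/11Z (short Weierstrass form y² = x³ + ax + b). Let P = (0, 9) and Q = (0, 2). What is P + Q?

O

The two points share x = 0 and their y-coordinates satisfy 9 + 2 ≡ 0 (mod 11), so they are inverses. Their sum is O.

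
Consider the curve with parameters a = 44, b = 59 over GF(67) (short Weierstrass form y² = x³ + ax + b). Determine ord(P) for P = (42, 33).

5

2P: tangent at (42, 33): λ = (3·42² + 44)/(2·33) ≡ 43/66. 66⁻¹ ≡ 66 (mod 67), so λ ≡ 43·66 ≡ 24.
  x = λ² - 42 - 42 = 576 - 84 ≡ 23; y = λ·(42 - 23) - 33 ≡ 21. → (23, 21)
3P: (23, 21) + (42, 33). λ = (33 - 21)/(42 - 23) ≡ 12/19 mod 67. 19⁻¹ ≡ 60 (mod 67), so λ ≡ 50.
  x = λ² - 23 - 42 = 2500 - 65 ≡ 23; y = λ·(23 - 23) - 21 ≡ 46. → (23, 46)
4P: (23, 46) + (42, 33). λ = (33 - 46)/(42 - 23) ≡ 54/19 mod 67. 19⁻¹ ≡ 60 (mod 67) since 19·60 = 1140 ≡ 1, so λ ≡ 24.
  x = λ² - 23 - 42 = 576 - 65 ≡ 42; y = λ·(23 - 42) - 46 ≡ 34. → (42, 34)
5P: (42, 34) + (42, 33): same x and y₁ ≡ -y₂, so the sum is O.
5P = O, so the order is 5.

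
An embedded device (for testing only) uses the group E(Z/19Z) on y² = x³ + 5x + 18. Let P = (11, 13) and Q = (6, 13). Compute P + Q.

(2, 6)

(11, 13) + (6, 13). λ = (13 - 13)/(6 - 11) ≡ 0/14 mod 19. 14⁻¹ ≡ 15 (mod 19), so λ ≡ 0.
  x = λ² - 11 - 6 = 0 - 17 ≡ 2; y = λ·(11 - 2) - 13 ≡ 6. → (2, 6)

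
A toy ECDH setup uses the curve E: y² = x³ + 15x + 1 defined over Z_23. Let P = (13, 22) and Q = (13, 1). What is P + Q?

O

The two points share x = 13 and their y-coordinates satisfy 22 + 1 ≡ 0 (mod 23), so they are inverses. Their sum is the point at infinity.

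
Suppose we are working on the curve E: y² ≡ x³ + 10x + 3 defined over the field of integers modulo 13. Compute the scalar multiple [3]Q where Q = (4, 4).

(11, 12)

Repeated addition: build up to 3Q.
2Q: tangent at (4, 4): λ = (3·4² + 10)/(2·4) ≡ 6/8. 8⁻¹ ≡ 5 (mod 13) since 8·5 = 40 ≡ 1, so λ ≡ 6·5 ≡ 4.
  x = λ² - 4 - 4 = 16 - 8 ≡ 8; y = λ·(4 - 8) - 4 ≡ 6. → (8, 6)
3Q: (8, 6) + (4, 4). λ = (4 - 6)/(4 - 8) ≡ 11/9 mod 13. 9⁻¹ ≡ 3 (mod 13), so λ ≡ 7.
  x = λ² - 8 - 4 = 49 - 12 ≡ 11; y = λ·(8 - 11) - 6 ≡ 12. → (11, 12)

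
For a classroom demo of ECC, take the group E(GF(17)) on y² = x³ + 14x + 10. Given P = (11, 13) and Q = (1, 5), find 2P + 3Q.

O

First 2P:
Repeated addition: build up to 2P.
2P: tangent at (11, 13): λ = (3·11² + 14)/(2·13) ≡ 3/9. 9⁻¹ ≡ 2 (mod 17) since 9·2 = 18 ≡ 1, so λ ≡ 3·2 ≡ 6.
  x = λ² - 11 - 11 = 36 - 22 ≡ 14; y = λ·(11 - 14) - 13 ≡ 3. → (14, 3)
2P = (14, 3).
Next 3Q:
Repeated addition: build up to 3Q.
2Q: tangent at (1, 5): λ = (3·1² + 14)/(2·5) ≡ 0/10. 10⁻¹ ≡ 12 (mod 17), so λ ≡ 0·12 ≡ 0.
  x = λ² - 1 - 1 = 0 - 2 ≡ 15; y = λ·(1 - 15) - 5 ≡ 12. → (15, 12)
3Q: (15, 12) + (1, 5). λ = (5 - 12)/(1 - 15) ≡ 10/3 mod 17. 3⁻¹ ≡ 6 (mod 17), so λ ≡ 9.
  x = λ² - 15 - 1 = 81 - 16 ≡ 14; y = λ·(15 - 14) - 12 ≡ 14. → (14, 14)
3Q = (14, 14).
Finally 2P + 3Q:
(14, 3) + (14, 14): same x and y₁ ≡ -y₂, so the sum is O.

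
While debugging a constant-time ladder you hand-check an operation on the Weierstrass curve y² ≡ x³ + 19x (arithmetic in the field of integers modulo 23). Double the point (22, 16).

(4, 5)

tangent at (22, 16): λ = (3·22² + 19)/(2·16) ≡ 22/9. 9⁻¹ ≡ 18 (mod 23), so λ ≡ 22·18 ≡ 5.
  x = λ² - 22 - 22 = 25 - 44 ≡ 4; y = λ·(22 - 4) - 16 ≡ 5. → (4, 5)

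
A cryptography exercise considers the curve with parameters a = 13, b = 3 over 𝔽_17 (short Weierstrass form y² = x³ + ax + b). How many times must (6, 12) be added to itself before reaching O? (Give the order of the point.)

6

2P: tangent at (6, 12): λ = (3·6² + 13)/(2·12) ≡ 2/7. 7⁻¹ ≡ 5 (mod 17), so λ ≡ 2·5 ≡ 10.
  x = λ² - 6 - 6 = 100 - 12 ≡ 3; y = λ·(6 - 3) - 12 ≡ 1. → (3, 1)
3P: (3, 1) + (6, 12). λ = (12 - 1)/(6 - 3) ≡ 11/3 mod 17. 3⁻¹ ≡ 6 (mod 17), so λ ≡ 15.
  x = λ² - 3 - 6 = 225 - 9 ≡ 12; y = λ·(3 - 12) - 1 ≡ 0. → (12, 0)
4P: (12, 0) + (6, 12). λ = (12 - 0)/(6 - 12) ≡ 12/11 mod 17. 11⁻¹ ≡ 14 (mod 17), so λ ≡ 15.
  x = λ² - 12 - 6 = 225 - 18 ≡ 3; y = λ·(12 - 3) - 0 ≡ 16. → (3, 16)
5P: (3, 16) + (6, 12). λ = (12 - 16)/(6 - 3) ≡ 13/3 mod 17. 3⁻¹ ≡ 6 (mod 17), so λ ≡ 10.
  x = λ² - 3 - 6 = 100 - 9 ≡ 6; y = λ·(3 - 6) - 16 ≡ 5. → (6, 5)
6P: (6, 5) + (6, 12): same x and y₁ ≡ -y₂, so the sum is O.
6P = O, so the order is 6.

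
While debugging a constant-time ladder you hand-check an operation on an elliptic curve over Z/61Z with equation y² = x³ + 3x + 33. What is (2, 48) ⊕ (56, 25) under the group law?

(25, 42)

(2, 48) + (56, 25). λ = (25 - 48)/(56 - 2) ≡ 38/54 mod 61. 54⁻¹ ≡ 26 (mod 61) since 54·26 = 1404 ≡ 1, so λ ≡ 12.
  x = λ² - 2 - 56 = 144 - 58 ≡ 25; y = λ·(2 - 25) - 48 ≡ 42. → (25, 42)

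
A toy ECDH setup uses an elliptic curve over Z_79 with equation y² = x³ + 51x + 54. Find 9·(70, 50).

(64, 41)

Write Q = (70, 50).
Repeated addition: build up to 9Q.
2Q: tangent at (70, 50): λ = (3·70² + 51)/(2·50) ≡ 57/21. 21⁻¹ ≡ 64 (mod 79) since 21·64 = 1344 ≡ 1, so λ ≡ 57·64 ≡ 14.
  x = λ² - 70 - 70 = 196 - 140 ≡ 56; y = λ·(70 - 56) - 50 ≡ 67. → (56, 67)
3Q: (56, 67) + (70, 50). λ = (50 - 67)/(70 - 56) ≡ 62/14 mod 79. 14⁻¹ ≡ 17 (mod 79), so λ ≡ 27.
  x = λ² - 56 - 70 = 729 - 126 ≡ 50; y = λ·(56 - 50) - 67 ≡ 16. → (50, 16)
4Q: (50, 16) + (70, 50). λ = (50 - 16)/(70 - 50) ≡ 34/20 mod 79. 20⁻¹ ≡ 4 (mod 79), so λ ≡ 57.
  x = λ² - 50 - 70 = 3249 - 120 ≡ 48; y = λ·(50 - 48) - 16 ≡ 19. → (48, 19)
5Q: (48, 19) + (70, 50). λ = (50 - 19)/(70 - 48) ≡ 31/22 mod 79. 22⁻¹ ≡ 18 (mod 79), so λ ≡ 5.
  x = λ² - 48 - 70 = 25 - 118 ≡ 65; y = λ·(48 - 65) - 19 ≡ 54. → (65, 54)
6Q: (65, 54) + (70, 50). λ = (50 - 54)/(70 - 65) ≡ 75/5 mod 79. 5⁻¹ ≡ 16 (mod 79), so λ ≡ 15.
  x = λ² - 65 - 70 = 225 - 135 ≡ 11; y = λ·(65 - 11) - 54 ≡ 45. → (11, 45)
7Q: (11, 45) + (70, 50). λ = (50 - 45)/(70 - 11) ≡ 5/59 mod 79. 59⁻¹ ≡ 75 (mod 79) since 59·75 = 4425 ≡ 1, so λ ≡ 59.
  x = λ² - 11 - 70 = 3481 - 81 ≡ 3; y = λ·(11 - 3) - 45 ≡ 32. → (3, 32)
8Q: (3, 32) + (70, 50). λ = (50 - 32)/(70 - 3) ≡ 18/67 mod 79. 67⁻¹ ≡ 46 (mod 79), so λ ≡ 38.
  x = λ² - 3 - 70 = 1444 - 73 ≡ 28; y = λ·(3 - 28) - 32 ≡ 45. → (28, 45)
9Q: (28, 45) + (70, 50). λ = (50 - 45)/(70 - 28) ≡ 5/42 mod 79. 42⁻¹ ≡ 32 (mod 79), so λ ≡ 2.
  x = λ² - 28 - 70 = 4 - 98 ≡ 64; y = λ·(28 - 64) - 45 ≡ 41. → (64, 41)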